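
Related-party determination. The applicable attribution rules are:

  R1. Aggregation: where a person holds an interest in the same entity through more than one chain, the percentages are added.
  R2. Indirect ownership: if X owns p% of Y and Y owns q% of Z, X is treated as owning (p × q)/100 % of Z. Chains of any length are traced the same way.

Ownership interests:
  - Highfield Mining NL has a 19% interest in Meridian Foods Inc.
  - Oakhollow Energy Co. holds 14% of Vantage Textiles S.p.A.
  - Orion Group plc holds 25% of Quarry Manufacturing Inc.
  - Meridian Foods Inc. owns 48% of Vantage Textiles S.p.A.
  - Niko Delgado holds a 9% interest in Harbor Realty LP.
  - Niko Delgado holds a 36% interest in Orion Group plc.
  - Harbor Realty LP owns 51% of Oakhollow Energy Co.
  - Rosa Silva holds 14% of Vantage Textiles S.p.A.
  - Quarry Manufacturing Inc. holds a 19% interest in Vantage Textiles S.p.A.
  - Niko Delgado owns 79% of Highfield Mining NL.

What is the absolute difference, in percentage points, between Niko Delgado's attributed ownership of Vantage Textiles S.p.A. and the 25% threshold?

Chain via Harbor Realty LP → Oakhollow Energy Co. (R2): 9% × 51% × 14% = 0.6426% of Vantage Textiles S.p.A.
Chain via Orion Group plc → Quarry Manufacturing Inc. (R2): 36% × 25% × 19% = 1.71% of Vantage Textiles S.p.A.
Chain via Highfield Mining NL → Meridian Foods Inc. (R2): 79% × 19% × 48% = 7.2048% of Vantage Textiles S.p.A.
Aggregating (R1): 0.6426% + 1.71% + 7.2048% = 9.5574%.
9.5574% falls short of the 25% threshold by 15.4426 percentage points.

15.4426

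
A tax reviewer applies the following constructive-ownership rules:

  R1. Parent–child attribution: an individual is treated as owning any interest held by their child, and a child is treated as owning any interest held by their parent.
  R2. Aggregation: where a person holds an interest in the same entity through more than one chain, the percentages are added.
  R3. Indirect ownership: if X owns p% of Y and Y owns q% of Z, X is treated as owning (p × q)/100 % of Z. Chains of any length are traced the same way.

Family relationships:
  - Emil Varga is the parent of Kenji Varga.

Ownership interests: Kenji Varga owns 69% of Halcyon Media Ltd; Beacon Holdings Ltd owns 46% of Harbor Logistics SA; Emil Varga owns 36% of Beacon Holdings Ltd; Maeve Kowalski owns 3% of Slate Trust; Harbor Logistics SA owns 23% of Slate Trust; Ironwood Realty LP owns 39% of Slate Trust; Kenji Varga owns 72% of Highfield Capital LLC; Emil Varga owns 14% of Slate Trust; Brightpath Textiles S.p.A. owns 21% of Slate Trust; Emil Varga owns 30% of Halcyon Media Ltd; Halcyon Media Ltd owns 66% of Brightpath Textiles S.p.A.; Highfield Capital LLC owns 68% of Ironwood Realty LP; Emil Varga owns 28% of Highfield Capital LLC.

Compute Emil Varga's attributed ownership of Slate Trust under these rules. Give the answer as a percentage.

By parent–child attribution (R1), Emil Varga is treated as also owning Kenji Varga's interest in Halcyon Media Ltd, giving 30% + 69% = 99%.
By parent–child attribution (R1), Emil Varga is treated as also owning Kenji Varga's interest in Highfield Capital LLC, giving 28% + 72% = 100%.
Chain via Halcyon Media Ltd → Brightpath Textiles S.p.A. (R3): 99% × 66% × 21% = 13.7214% of Slate Trust.
Chain via Highfield Capital LLC → Ironwood Realty LP (R3): 100% × 68% × 39% = 26.52% of Slate Trust.
Chain via Beacon Holdings Ltd → Harbor Logistics SA (R3): 36% × 46% × 23% = 3.8088% of Slate Trust.
Direct interest in Slate Trust: 14%.
Aggregating (R2): 13.7214% + 26.52% + 3.8088% + 14% = 58.0502%.

58.0502%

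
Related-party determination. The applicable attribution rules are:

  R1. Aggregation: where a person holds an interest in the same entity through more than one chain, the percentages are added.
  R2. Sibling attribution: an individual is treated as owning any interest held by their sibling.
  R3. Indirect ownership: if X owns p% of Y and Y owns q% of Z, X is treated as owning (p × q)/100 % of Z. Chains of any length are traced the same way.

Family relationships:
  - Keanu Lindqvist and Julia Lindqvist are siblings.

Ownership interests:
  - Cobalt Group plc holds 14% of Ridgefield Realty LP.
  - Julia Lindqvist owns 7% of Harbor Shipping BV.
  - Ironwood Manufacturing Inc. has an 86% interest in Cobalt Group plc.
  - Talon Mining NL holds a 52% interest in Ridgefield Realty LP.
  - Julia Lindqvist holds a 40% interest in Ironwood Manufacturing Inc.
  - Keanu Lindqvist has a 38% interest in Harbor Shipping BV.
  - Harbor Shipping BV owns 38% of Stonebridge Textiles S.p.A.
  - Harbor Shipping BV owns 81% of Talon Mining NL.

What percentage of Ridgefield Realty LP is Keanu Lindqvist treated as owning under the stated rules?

By sibling attribution (R2), Keanu Lindqvist is treated as also owning Julia Lindqvist's interest in Harbor Shipping BV, giving 38% + 7% = 45%.
By sibling attribution (R2), Keanu Lindqvist is treated as owning Julia Lindqvist's 40% interest in Ironwood Manufacturing Inc.
Chain via Harbor Shipping BV → Talon Mining NL (R3): 45% × 81% × 52% = 18.954% of Ridgefield Realty LP.
Chain via Ironwood Manufacturing Inc. → Cobalt Group plc (R3): 40% × 86% × 14% = 4.816% of Ridgefield Realty LP.
Aggregating (R1): 18.954% + 4.816% = 23.77%.

23.77%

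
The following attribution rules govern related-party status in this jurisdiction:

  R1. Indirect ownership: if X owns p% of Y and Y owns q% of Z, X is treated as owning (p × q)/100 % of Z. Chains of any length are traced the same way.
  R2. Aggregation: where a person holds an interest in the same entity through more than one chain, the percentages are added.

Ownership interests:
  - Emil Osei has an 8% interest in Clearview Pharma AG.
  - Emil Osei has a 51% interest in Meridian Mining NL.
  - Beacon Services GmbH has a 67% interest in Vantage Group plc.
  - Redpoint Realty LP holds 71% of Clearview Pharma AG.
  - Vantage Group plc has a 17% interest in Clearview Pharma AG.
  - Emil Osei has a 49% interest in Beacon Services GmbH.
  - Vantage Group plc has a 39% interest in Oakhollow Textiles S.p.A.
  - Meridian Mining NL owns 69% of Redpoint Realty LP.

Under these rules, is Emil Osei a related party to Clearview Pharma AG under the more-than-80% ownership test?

No

Chain via Meridian Mining NL → Redpoint Realty LP (R1): 51% × 69% × 71% = 24.9849% of Clearview Pharma AG.
Chain via Beacon Services GmbH → Vantage Group plc (R1): 49% × 67% × 17% = 5.5811% of Clearview Pharma AG.
Direct interest in Clearview Pharma AG: 8%.
Aggregating (R2): 24.9849% + 5.5811% + 8% = 38.566%.
38.566% does not exceed the 80% threshold, so Emil is not a related party to Clearview Pharma AG.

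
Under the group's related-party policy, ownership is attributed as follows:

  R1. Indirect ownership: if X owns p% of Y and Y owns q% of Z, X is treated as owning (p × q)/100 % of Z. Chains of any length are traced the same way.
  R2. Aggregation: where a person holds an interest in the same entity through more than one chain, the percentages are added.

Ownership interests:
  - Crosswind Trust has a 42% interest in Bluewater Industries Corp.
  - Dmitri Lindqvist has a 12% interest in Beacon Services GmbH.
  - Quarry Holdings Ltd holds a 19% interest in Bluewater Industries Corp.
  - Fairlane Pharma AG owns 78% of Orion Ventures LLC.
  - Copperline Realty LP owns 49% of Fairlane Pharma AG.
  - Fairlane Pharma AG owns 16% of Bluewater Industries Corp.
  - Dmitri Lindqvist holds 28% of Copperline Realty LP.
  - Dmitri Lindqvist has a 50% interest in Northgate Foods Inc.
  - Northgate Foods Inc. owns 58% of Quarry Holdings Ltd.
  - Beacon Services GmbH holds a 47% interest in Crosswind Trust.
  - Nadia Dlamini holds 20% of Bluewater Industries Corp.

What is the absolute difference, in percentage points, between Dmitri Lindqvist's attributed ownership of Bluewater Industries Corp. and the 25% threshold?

14.926

Chain via Beacon Services GmbH → Crosswind Trust (R1): 12% × 47% × 42% = 2.3688% of Bluewater Industries Corp.
Chain via Copperline Realty LP → Fairlane Pharma AG (R1): 28% × 49% × 16% = 2.1952% of Bluewater Industries Corp.
Chain via Northgate Foods Inc. → Quarry Holdings Ltd (R1): 50% × 58% × 19% = 5.51% of Bluewater Industries Corp.
Aggregating (R2): 2.3688% + 2.1952% + 5.51% = 10.074%.
10.074% falls short of the 25% threshold by 14.926 percentage points.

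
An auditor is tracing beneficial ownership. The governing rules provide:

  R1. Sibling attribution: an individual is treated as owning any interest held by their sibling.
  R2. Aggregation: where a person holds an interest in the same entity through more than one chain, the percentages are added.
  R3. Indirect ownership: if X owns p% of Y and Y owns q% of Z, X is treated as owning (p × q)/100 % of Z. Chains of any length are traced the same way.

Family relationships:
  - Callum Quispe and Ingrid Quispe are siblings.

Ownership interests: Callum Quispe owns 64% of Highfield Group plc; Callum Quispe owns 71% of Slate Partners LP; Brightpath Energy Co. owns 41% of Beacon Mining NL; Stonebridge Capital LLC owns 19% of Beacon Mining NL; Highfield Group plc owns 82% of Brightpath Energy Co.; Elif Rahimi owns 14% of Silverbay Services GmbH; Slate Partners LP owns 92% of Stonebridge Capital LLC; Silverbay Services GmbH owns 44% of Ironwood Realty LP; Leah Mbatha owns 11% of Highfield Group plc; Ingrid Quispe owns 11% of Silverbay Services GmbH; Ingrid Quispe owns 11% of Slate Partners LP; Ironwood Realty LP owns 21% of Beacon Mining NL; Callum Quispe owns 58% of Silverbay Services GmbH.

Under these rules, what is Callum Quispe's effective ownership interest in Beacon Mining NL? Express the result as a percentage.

By sibling attribution (R1), Callum Quispe is treated as also owning Ingrid Quispe's interest in Slate Partners LP, giving 71% + 11% = 82%.
By sibling attribution (R1), Callum Quispe is treated as also owning Ingrid Quispe's interest in Silverbay Services GmbH, giving 58% + 11% = 69%.
Chain via Slate Partners LP → Stonebridge Capital LLC (R3): 82% × 92% × 19% = 14.3336% of Beacon Mining NL.
Chain via Silverbay Services GmbH → Ironwood Realty LP (R3): 69% × 44% × 21% = 6.3756% of Beacon Mining NL.
Chain via Highfield Group plc → Brightpath Energy Co. (R3): 64% × 82% × 41% = 21.5168% of Beacon Mining NL.
Aggregating (R2): 14.3336% + 6.3756% + 21.5168% = 42.226%.

42.226%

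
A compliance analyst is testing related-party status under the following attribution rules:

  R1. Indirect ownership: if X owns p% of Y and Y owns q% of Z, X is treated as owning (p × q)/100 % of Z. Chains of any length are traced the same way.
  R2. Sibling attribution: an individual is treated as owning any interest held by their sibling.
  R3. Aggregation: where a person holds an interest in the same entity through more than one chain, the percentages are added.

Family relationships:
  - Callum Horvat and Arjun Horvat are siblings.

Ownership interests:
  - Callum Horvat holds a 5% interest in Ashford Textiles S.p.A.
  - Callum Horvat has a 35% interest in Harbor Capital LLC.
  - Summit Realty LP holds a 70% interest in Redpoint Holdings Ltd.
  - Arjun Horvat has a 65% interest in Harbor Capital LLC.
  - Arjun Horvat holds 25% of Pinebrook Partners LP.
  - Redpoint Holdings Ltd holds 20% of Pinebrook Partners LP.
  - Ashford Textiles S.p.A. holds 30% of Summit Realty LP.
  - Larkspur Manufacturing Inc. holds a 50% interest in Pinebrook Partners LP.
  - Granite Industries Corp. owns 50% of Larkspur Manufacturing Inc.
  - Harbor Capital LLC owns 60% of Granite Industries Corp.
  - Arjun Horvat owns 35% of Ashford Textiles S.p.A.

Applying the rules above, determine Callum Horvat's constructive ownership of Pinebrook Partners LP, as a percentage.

By sibling attribution (R2), Callum Horvat is treated as also owning Arjun Horvat's interest in Ashford Textiles S.p.A, giving 5% + 35% = 40%.
By sibling attribution (R2), Callum Horvat is treated as also owning Arjun Horvat's interest in Harbor Capital LLC, giving 35% + 65% = 100%.
By sibling attribution (R2), Callum Horvat is treated as owning Arjun Horvat's 25% interest in Pinebrook Partners LP.
Chain via Ashford Textiles S.p.A. → Summit Realty LP → Redpoint Holdings Ltd (R1): 40% × 30% × 70% × 20% = 1.68% of Pinebrook Partners LP.
Chain via Harbor Capital LLC → Granite Industries Corp. → Larkspur Manufacturing Inc. (R1): 100% × 60% × 50% × 50% = 15% of Pinebrook Partners LP.
Direct interest in Pinebrook Partners LP: 25%.
Aggregating (R3): 1.68% + 15% + 25% = 41.68%.

41.68%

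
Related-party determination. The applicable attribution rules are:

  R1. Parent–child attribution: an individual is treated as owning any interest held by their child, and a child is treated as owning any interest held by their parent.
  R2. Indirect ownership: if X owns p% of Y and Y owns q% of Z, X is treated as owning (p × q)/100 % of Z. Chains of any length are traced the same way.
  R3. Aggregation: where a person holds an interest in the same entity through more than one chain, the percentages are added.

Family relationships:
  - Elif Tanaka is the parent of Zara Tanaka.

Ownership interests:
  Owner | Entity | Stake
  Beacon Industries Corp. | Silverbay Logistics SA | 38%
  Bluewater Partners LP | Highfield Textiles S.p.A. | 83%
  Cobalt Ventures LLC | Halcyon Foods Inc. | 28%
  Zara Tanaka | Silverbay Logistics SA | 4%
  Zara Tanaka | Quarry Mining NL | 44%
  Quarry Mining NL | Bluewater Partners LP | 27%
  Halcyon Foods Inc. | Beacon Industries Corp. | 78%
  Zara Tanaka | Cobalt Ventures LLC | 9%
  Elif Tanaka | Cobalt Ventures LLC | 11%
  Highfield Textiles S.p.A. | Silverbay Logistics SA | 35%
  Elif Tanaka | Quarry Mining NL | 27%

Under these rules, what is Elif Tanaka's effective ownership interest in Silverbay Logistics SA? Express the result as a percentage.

11.228725%

By parent–child attribution (R1), Elif Tanaka is treated as also owning Zara Tanaka's interest in Cobalt Ventures LLC, giving 11% + 9% = 20%.
By parent–child attribution (R1), Elif Tanaka is treated as also owning Zara Tanaka's interest in Quarry Mining NL, giving 27% + 44% = 71%.
By parent–child attribution (R1), Elif Tanaka is treated as owning Zara Tanaka's 4% interest in Silverbay Logistics SA.
Chain via Cobalt Ventures LLC → Halcyon Foods Inc. → Beacon Industries Corp. (R2): 20% × 28% × 78% × 38% = 1.65984% of Silverbay Logistics SA.
Chain via Quarry Mining NL → Bluewater Partners LP → Highfield Textiles S.p.A. (R2): 71% × 27% × 83% × 35% = 5.568885% of Silverbay Logistics SA.
Direct interest in Silverbay Logistics SA: 4%.
Aggregating (R3): 1.65984% + 5.568885% + 4% = 11.228725%.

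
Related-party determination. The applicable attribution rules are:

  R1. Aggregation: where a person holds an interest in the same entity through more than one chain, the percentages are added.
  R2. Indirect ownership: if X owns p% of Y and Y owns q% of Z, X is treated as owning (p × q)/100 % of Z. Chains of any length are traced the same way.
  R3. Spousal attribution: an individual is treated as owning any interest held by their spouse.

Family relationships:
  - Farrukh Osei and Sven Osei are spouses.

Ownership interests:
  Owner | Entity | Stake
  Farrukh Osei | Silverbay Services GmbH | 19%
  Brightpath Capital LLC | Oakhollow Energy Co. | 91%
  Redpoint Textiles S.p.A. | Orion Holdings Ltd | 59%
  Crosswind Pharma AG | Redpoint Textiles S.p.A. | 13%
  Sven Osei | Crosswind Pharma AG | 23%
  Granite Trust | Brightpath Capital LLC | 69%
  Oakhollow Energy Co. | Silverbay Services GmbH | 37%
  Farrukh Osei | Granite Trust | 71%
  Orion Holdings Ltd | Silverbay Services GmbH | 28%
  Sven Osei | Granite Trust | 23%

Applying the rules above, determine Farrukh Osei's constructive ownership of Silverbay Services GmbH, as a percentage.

41.33231%

By spousal attribution (R3), Farrukh Osei is treated as also owning Sven Osei's interest in Granite Trust, giving 71% + 23% = 94%.
By spousal attribution (R3), Farrukh Osei is treated as owning Sven Osei's 23% interest in Crosswind Pharma AG.
Chain via Granite Trust → Brightpath Capital LLC → Oakhollow Energy Co. (R2): 94% × 69% × 91% × 37% = 21.838362% of Silverbay Services GmbH.
Direct interest in Silverbay Services GmbH: 19%.
Chain via Crosswind Pharma AG → Redpoint Textiles S.p.A. → Orion Holdings Ltd (R2): 23% × 13% × 59% × 28% = 0.493948% of Silverbay Services GmbH.
Aggregating (R1): 21.838362% + 19% + 0.493948% = 41.33231%.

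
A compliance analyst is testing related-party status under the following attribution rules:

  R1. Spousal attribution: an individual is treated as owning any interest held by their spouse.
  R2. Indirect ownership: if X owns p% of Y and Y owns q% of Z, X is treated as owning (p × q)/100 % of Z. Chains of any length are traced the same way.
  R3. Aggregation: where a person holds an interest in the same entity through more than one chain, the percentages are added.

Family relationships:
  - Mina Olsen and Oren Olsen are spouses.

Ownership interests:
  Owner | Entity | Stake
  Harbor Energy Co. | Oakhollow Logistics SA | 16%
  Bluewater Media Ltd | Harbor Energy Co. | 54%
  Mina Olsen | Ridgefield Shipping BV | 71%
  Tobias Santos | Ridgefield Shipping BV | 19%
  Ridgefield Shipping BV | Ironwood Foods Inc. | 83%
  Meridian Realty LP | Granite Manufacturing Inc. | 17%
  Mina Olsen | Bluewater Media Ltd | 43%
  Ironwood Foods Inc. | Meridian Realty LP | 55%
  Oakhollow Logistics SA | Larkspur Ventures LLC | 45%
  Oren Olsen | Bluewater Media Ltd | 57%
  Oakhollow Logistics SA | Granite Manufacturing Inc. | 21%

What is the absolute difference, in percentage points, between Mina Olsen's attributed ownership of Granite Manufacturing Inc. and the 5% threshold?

By spousal attribution (R1), Mina Olsen is treated as also owning Oren Olsen's interest in Bluewater Media Ltd, giving 43% + 57% = 100%.
Chain via Ridgefield Shipping BV → Ironwood Foods Inc. → Meridian Realty LP (R2): 71% × 83% × 55% × 17% = 5.509955% of Granite Manufacturing Inc.
Chain via Bluewater Media Ltd → Harbor Energy Co. → Oakhollow Logistics SA (R2): 100% × 54% × 16% × 21% = 1.8144% of Granite Manufacturing Inc.
Aggregating (R3): 5.509955% + 1.8144% = 7.324355%.
7.324355% exceeds the 5% threshold by 2.324355 percentage points.

2.324355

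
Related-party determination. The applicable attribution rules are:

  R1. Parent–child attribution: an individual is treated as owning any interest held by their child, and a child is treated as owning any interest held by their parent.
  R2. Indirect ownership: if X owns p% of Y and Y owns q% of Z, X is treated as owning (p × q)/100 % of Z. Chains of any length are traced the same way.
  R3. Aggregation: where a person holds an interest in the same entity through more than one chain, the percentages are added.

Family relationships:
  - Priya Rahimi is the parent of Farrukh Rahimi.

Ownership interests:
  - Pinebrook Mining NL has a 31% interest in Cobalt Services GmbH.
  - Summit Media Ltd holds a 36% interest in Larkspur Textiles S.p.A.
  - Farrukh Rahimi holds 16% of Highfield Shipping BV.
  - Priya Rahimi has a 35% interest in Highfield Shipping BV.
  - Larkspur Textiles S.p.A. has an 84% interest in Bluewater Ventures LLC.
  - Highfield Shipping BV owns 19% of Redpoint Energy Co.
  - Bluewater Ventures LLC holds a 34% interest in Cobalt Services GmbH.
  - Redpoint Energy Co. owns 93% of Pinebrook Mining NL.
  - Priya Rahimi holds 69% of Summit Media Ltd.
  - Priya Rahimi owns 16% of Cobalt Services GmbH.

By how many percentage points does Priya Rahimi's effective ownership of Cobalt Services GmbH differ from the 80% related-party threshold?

54.112069

By parent–child attribution (R1), Priya Rahimi is treated as also owning Farrukh Rahimi's interest in Highfield Shipping BV, giving 35% + 16% = 51%.
Chain via Summit Media Ltd → Larkspur Textiles S.p.A. → Bluewater Ventures LLC (R2): 69% × 36% × 84% × 34% = 7.094304% of Cobalt Services GmbH.
Chain via Highfield Shipping BV → Redpoint Energy Co. → Pinebrook Mining NL (R2): 51% × 19% × 93% × 31% = 2.793627% of Cobalt Services GmbH.
Direct interest in Cobalt Services GmbH: 16%.
Aggregating (R3): 7.094304% + 2.793627% + 16% = 25.887931%.
25.887931% falls short of the 80% threshold by 54.112069 percentage points.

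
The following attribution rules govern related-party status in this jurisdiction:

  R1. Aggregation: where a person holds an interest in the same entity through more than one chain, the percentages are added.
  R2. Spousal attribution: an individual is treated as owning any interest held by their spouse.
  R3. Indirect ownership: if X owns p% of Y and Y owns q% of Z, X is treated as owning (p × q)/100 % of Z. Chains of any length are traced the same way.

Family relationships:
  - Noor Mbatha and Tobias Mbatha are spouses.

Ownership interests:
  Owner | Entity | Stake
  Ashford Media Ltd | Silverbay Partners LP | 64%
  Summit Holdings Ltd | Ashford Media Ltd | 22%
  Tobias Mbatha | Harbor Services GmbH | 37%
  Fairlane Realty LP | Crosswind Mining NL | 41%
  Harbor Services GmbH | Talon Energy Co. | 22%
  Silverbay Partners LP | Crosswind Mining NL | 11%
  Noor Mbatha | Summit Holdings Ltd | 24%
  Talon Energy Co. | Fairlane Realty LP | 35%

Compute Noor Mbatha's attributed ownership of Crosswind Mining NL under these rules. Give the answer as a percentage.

By spousal attribution (R2), Noor Mbatha is treated as owning Tobias Mbatha's 37% interest in Harbor Services GmbH.
Chain via Summit Holdings Ltd → Ashford Media Ltd → Silverbay Partners LP (R3): 24% × 22% × 64% × 11% = 0.371712% of Crosswind Mining NL.
Chain via Harbor Services GmbH → Talon Energy Co. → Fairlane Realty LP (R3): 37% × 22% × 35% × 41% = 1.16809% of Crosswind Mining NL.
Aggregating (R1): 0.371712% + 1.16809% = 1.539802%.

1.539802%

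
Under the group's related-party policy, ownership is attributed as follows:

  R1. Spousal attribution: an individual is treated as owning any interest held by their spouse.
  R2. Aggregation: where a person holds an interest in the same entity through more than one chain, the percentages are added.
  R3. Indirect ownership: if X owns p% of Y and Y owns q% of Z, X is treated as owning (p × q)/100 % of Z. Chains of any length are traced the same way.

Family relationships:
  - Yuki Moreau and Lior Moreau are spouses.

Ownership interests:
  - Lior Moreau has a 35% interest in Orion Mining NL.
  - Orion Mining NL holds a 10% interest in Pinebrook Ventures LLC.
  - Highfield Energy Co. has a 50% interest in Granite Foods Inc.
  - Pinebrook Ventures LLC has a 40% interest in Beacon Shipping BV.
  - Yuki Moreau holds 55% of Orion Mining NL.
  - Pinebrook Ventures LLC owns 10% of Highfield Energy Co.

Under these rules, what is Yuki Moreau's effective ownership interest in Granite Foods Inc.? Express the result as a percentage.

0.45%

By spousal attribution (R1), Yuki Moreau is treated as also owning Lior Moreau's interest in Orion Mining NL, giving 55% + 35% = 90%.
Chain via Orion Mining NL → Pinebrook Ventures LLC → Highfield Energy Co. (R3): 90% × 10% × 10% × 50% = 0.45% of Granite Foods Inc.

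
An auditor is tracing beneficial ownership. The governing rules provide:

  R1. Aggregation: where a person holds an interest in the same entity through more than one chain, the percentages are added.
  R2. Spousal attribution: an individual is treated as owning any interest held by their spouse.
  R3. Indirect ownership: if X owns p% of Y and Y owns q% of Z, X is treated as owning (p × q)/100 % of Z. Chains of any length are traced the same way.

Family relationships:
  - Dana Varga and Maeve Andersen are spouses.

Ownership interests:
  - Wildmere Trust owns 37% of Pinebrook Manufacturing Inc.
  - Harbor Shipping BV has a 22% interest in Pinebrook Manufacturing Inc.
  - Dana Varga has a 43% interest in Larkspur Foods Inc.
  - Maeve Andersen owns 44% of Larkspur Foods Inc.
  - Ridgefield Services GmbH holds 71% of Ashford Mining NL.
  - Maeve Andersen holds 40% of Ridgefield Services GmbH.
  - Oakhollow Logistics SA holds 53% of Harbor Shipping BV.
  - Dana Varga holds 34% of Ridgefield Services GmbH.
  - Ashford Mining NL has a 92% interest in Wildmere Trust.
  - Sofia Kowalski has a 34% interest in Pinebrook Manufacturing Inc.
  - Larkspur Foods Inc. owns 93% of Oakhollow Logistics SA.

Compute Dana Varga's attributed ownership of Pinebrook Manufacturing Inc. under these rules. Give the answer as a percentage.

By spousal attribution (R2), Dana Varga is treated as also owning Maeve Andersen's interest in Ridgefield Services GmbH, giving 34% + 40% = 74%.
By spousal attribution (R2), Dana Varga is treated as also owning Maeve Andersen's interest in Larkspur Foods Inc, giving 43% + 44% = 87%.
Chain via Ridgefield Services GmbH → Ashford Mining NL → Wildmere Trust (R3): 74% × 71% × 92% × 37% = 17.884616% of Pinebrook Manufacturing Inc.
Chain via Larkspur Foods Inc. → Oakhollow Logistics SA → Harbor Shipping BV (R3): 87% × 93% × 53% × 22% = 9.434106% of Pinebrook Manufacturing Inc.
Aggregating (R1): 17.884616% + 9.434106% = 27.318722%.

27.318722%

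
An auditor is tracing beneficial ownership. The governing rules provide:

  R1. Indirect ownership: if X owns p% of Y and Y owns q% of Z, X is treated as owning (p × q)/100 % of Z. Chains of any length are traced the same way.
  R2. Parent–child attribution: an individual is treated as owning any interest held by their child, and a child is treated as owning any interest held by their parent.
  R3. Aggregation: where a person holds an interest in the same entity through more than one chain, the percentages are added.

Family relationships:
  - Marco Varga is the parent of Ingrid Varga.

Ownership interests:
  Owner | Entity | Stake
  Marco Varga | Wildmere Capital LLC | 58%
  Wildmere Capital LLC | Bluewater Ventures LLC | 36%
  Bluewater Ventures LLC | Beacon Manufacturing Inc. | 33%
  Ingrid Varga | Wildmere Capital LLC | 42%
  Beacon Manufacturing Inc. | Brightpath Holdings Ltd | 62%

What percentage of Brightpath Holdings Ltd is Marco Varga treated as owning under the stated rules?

7.3656%

By parent–child attribution (R2), Marco Varga is treated as also owning Ingrid Varga's interest in Wildmere Capital LLC, giving 58% + 42% = 100%.
Chain via Wildmere Capital LLC → Bluewater Ventures LLC → Beacon Manufacturing Inc. (R1): 100% × 36% × 33% × 62% = 7.3656% of Brightpath Holdings Ltd.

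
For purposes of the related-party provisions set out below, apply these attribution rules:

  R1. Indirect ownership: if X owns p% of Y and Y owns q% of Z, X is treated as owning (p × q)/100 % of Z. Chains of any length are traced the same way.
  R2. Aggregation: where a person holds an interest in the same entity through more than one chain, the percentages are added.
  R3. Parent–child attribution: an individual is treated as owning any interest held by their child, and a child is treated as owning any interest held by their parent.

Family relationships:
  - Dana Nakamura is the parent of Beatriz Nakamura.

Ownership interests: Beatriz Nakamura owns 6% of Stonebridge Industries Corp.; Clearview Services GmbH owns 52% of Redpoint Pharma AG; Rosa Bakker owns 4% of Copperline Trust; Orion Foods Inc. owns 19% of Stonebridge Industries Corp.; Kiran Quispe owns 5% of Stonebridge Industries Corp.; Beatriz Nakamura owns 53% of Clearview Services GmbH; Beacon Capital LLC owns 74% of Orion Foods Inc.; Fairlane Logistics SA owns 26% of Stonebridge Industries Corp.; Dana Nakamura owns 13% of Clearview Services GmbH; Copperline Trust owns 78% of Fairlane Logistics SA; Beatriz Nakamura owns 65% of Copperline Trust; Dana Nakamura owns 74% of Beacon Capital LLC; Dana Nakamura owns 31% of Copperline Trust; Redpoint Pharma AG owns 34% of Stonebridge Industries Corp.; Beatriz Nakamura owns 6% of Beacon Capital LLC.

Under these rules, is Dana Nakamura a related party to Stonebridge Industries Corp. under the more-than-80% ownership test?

By parent–child attribution (R3), Dana Nakamura is treated as also owning Beatriz Nakamura's interest in Clearview Services GmbH, giving 13% + 53% = 66%.
By parent–child attribution (R3), Dana Nakamura is treated as also owning Beatriz Nakamura's interest in Copperline Trust, giving 31% + 65% = 96%.
By parent–child attribution (R3), Dana Nakamura is treated as also owning Beatriz Nakamura's interest in Beacon Capital LLC, giving 74% + 6% = 80%.
By parent–child attribution (R3), Dana Nakamura is treated as owning Beatriz Nakamura's 6% interest in Stonebridge Industries Corp.
Chain via Clearview Services GmbH → Redpoint Pharma AG (R1): 66% × 52% × 34% = 11.6688% of Stonebridge Industries Corp.
Chain via Copperline Trust → Fairlane Logistics SA (R1): 96% × 78% × 26% = 19.4688% of Stonebridge Industries Corp.
Chain via Beacon Capital LLC → Orion Foods Inc. (R1): 80% × 74% × 19% = 11.248% of Stonebridge Industries Corp.
Direct interest in Stonebridge Industries Corp: 6%.
Aggregating (R2): 11.6688% + 19.4688% + 11.248% + 6% = 48.3856%.
48.3856% does not exceed the 80% threshold, so Dana is not a related party to Stonebridge Industries Corp.

No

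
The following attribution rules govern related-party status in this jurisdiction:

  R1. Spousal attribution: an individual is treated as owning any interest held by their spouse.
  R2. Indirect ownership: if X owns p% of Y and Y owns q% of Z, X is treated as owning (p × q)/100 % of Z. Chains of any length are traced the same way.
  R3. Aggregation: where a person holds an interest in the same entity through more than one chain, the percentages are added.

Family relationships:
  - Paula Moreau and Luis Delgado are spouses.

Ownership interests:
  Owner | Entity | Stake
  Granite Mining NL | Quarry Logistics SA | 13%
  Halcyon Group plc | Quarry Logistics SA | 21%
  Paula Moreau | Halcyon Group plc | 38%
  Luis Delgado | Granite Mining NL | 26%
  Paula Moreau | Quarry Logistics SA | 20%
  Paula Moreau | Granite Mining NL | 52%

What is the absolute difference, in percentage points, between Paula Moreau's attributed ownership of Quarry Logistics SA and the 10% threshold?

By spousal attribution (R1), Paula Moreau is treated as also owning Luis Delgado's interest in Granite Mining NL, giving 52% + 26% = 78%.
Chain via Halcyon Group plc (R2): 38% × 21% = 7.98% of Quarry Logistics SA.
Chain via Granite Mining NL (R2): 78% × 13% = 10.14% of Quarry Logistics SA.
Direct interest in Quarry Logistics SA: 20%.
Aggregating (R3): 7.98% + 10.14% + 20% = 38.12%.
38.12% exceeds the 10% threshold by 28.12 percentage points.

28.12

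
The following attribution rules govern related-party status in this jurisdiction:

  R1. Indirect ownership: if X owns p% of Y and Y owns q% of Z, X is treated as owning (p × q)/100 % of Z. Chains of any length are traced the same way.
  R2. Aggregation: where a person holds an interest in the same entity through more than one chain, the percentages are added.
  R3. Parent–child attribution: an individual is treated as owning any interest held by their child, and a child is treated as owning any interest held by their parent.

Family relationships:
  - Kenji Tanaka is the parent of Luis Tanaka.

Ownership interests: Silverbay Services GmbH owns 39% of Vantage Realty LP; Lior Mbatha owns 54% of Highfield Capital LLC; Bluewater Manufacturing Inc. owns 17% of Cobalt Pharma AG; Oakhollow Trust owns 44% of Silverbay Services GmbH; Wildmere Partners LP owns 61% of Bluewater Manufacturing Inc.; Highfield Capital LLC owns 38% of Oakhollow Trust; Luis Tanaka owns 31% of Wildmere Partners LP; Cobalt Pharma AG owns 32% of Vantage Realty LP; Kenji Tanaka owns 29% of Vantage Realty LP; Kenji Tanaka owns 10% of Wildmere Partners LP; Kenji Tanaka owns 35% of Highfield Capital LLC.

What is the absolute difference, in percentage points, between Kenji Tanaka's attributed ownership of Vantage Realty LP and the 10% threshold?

22.642824

By parent–child attribution (R3), Kenji Tanaka is treated as also owning Luis Tanaka's interest in Wildmere Partners LP, giving 10% + 31% = 41%.
Chain via Highfield Capital LLC → Oakhollow Trust → Silverbay Services GmbH (R1): 35% × 38% × 44% × 39% = 2.28228% of Vantage Realty LP.
Chain via Wildmere Partners LP → Bluewater Manufacturing Inc. → Cobalt Pharma AG (R1): 41% × 61% × 17% × 32% = 1.360544% of Vantage Realty LP.
Direct interest in Vantage Realty LP: 29%.
Aggregating (R2): 2.28228% + 1.360544% + 29% = 32.642824%.
32.642824% exceeds the 10% threshold by 22.642824 percentage points.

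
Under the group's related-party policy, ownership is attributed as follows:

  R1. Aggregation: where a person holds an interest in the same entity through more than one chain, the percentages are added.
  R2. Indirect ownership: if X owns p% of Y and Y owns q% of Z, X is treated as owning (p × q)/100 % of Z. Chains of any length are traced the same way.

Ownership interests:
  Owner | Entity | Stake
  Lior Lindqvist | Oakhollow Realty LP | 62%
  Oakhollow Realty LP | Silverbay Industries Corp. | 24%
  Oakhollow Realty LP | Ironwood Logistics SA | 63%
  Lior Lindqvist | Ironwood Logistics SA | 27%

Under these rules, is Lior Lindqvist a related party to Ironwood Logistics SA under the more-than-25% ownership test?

Yes

Chain via Oakhollow Realty LP (R2): 62% × 63% = 39.06% of Ironwood Logistics SA.
Direct interest in Ironwood Logistics SA: 27%.
Aggregating (R1): 39.06% + 27% = 66.06%.
66.06% exceeds the 25% threshold, so Lior is a related party to Ironwood Logistics SA.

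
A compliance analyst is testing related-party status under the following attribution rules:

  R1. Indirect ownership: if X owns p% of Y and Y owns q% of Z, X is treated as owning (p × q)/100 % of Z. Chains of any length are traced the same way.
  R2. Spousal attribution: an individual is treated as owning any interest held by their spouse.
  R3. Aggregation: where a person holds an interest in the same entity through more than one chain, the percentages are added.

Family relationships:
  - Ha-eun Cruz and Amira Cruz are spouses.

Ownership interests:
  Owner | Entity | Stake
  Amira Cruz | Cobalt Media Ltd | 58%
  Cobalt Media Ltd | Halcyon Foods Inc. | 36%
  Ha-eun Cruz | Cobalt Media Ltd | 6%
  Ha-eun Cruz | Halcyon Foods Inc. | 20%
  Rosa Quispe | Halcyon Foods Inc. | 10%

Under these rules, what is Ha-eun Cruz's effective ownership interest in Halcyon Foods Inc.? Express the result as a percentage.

43.04%

By spousal attribution (R2), Ha-eun Cruz is treated as also owning Amira Cruz's interest in Cobalt Media Ltd, giving 6% + 58% = 64%.
Chain via Cobalt Media Ltd (R1): 64% × 36% = 23.04% of Halcyon Foods Inc.
Direct interest in Halcyon Foods Inc: 20%.
Aggregating (R3): 23.04% + 20% = 43.04%.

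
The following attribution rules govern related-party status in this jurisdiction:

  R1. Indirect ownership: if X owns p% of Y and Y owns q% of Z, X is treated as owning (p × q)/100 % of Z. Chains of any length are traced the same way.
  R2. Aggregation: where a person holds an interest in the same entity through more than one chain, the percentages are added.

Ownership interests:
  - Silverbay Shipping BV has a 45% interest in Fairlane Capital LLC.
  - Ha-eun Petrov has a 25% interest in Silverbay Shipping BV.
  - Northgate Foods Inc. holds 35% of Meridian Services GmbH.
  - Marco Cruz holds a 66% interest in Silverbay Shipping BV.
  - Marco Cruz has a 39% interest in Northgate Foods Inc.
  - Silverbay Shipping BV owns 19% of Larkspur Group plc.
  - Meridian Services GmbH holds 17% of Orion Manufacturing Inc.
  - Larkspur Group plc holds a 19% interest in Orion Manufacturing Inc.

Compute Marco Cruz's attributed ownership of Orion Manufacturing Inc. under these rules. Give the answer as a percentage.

Chain via Northgate Foods Inc. → Meridian Services GmbH (R1): 39% × 35% × 17% = 2.3205% of Orion Manufacturing Inc.
Chain via Silverbay Shipping BV → Larkspur Group plc (R1): 66% × 19% × 19% = 2.3826% of Orion Manufacturing Inc.
Aggregating (R2): 2.3205% + 2.3826% = 4.7031%.

4.7031%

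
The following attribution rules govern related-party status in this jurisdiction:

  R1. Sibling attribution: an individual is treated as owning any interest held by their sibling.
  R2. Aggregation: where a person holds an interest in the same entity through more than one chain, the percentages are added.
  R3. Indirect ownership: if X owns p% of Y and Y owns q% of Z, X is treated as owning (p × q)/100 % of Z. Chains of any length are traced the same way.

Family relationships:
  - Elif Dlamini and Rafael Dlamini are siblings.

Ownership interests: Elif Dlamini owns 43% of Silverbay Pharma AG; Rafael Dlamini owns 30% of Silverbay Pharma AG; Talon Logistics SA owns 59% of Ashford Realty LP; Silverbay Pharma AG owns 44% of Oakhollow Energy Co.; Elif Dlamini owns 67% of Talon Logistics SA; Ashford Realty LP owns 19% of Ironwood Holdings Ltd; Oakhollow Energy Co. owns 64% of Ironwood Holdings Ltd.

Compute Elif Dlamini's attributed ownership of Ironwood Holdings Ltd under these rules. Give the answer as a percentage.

28.0675%

By sibling attribution (R1), Elif Dlamini is treated as also owning Rafael Dlamini's interest in Silverbay Pharma AG, giving 43% + 30% = 73%.
Chain via Talon Logistics SA → Ashford Realty LP (R3): 67% × 59% × 19% = 7.5107% of Ironwood Holdings Ltd.
Chain via Silverbay Pharma AG → Oakhollow Energy Co. (R3): 73% × 44% × 64% = 20.5568% of Ironwood Holdings Ltd.
Aggregating (R2): 7.5107% + 20.5568% = 28.0675%.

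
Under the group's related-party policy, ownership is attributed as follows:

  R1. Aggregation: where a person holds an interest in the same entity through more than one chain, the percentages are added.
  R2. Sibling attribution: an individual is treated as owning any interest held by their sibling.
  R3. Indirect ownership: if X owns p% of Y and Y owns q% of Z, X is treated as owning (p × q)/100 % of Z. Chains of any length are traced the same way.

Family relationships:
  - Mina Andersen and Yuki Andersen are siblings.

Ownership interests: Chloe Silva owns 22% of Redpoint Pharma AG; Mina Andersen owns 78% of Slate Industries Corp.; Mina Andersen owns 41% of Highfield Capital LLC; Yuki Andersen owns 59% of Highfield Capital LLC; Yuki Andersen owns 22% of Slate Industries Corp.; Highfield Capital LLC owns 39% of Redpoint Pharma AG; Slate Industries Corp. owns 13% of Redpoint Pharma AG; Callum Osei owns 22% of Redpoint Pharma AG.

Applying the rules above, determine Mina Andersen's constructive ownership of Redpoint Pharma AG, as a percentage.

52%

By sibling attribution (R2), Mina Andersen is treated as also owning Yuki Andersen's interest in Slate Industries Corp, giving 78% + 22% = 100%.
By sibling attribution (R2), Mina Andersen is treated as also owning Yuki Andersen's interest in Highfield Capital LLC, giving 41% + 59% = 100%.
Chain via Slate Industries Corp. (R3): 100% × 13% = 13% of Redpoint Pharma AG.
Chain via Highfield Capital LLC (R3): 100% × 39% = 39% of Redpoint Pharma AG.
Aggregating (R1): 13% + 39% = 52%.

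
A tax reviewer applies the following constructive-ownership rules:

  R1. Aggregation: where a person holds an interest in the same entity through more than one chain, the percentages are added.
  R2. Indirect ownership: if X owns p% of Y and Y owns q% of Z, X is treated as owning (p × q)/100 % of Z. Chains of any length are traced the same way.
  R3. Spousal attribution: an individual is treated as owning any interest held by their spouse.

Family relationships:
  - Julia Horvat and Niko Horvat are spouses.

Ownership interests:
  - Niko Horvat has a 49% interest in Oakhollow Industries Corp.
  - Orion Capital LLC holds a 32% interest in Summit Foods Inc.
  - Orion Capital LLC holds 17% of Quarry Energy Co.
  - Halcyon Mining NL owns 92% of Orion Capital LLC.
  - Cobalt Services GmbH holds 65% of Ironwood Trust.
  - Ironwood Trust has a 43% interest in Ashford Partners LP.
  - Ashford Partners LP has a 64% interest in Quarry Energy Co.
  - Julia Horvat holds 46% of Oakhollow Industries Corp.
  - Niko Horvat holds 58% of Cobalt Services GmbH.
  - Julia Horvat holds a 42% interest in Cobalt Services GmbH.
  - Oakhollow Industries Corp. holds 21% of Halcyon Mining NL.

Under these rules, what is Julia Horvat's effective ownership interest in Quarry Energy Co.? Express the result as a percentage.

21.00818%

By spousal attribution (R3), Julia Horvat is treated as also owning Niko Horvat's interest in Oakhollow Industries Corp, giving 46% + 49% = 95%.
By spousal attribution (R3), Julia Horvat is treated as also owning Niko Horvat's interest in Cobalt Services GmbH, giving 42% + 58% = 100%.
Chain via Oakhollow Industries Corp. → Halcyon Mining NL → Orion Capital LLC (R2): 95% × 21% × 92% × 17% = 3.12018% of Quarry Energy Co.
Chain via Cobalt Services GmbH → Ironwood Trust → Ashford Partners LP (R2): 100% × 65% × 43% × 64% = 17.888% of Quarry Energy Co.
Aggregating (R1): 3.12018% + 17.888% = 21.00818%.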